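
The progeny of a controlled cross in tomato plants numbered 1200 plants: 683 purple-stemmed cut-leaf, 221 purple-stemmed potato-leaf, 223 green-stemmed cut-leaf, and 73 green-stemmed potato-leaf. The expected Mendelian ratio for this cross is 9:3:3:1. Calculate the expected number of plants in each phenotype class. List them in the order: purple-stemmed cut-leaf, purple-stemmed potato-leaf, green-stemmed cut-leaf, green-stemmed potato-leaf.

Total ratio parts = 16. Expected numbers out of 1200:
  purple-stemmed cut-leaf: 1200 × 9/16 = 675
  purple-stemmed potato-leaf: 1200 × 3/16 = 225
  green-stemmed cut-leaf: 1200 × 3/16 = 225
  green-stemmed potato-leaf: 1200 × 1/16 = 75

675, 225, 225, 75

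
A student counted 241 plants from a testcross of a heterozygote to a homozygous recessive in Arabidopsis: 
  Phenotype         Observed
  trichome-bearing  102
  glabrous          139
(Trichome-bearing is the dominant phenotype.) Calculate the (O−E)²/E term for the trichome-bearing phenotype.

2.840

A testcross of a heterozygote (Aa × aa) gives a 1:1 phenotypic ratio.
Expected counts for N = 241 under a 1:1 ratio (total parts = 2):
  trichome-bearing: 241 × 1/2 = 120.5
  glabrous: 241 × 1/2 = 120.5
Contribution of trichome-bearing: (102 − 120.5)² / 120.5 = 2.8402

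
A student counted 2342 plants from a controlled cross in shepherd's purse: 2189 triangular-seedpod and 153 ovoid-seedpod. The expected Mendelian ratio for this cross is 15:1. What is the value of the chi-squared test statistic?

Under the 15:1 hypothesis (Σ ratio = 16, N = 2342):
  triangular-seedpod: 2342 × 15/16 = 2195.625
  ovoid-seedpod: 2342 × 1/16 = 146.375
χ² = Σ (O − E)² / E
  triangular-seedpod: (2189 − 2195.625)² / 2195.625 = 0.0200
  ovoid-seedpod: (153 − 146.375)² / 146.375 = 0.2999
χ² = 0.0200 + 0.2999 = 0.3199 ≈ 0.320

0.320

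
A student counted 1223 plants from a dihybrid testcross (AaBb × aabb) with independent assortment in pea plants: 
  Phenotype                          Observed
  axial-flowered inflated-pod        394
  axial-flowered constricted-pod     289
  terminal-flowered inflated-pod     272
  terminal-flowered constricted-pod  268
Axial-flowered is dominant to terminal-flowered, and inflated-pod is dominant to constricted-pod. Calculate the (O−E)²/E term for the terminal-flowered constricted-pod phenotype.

A dihybrid testcross with independent assortment gives a 1:1:1:1 ratio.
Expected counts for N = 1223 under a 1:1:1:1 ratio (total parts = 4):
  axial-flowered inflated-pod: 1223 × 1/4 = 305.75
  axial-flowered constricted-pod: 1223 × 1/4 = 305.75
  terminal-flowered inflated-pod: 1223 × 1/4 = 305.75
  terminal-flowered constricted-pod: 1223 × 1/4 = 305.75
Contribution of terminal-flowered constricted-pod: (268 − 305.75)² / 305.75 = 4.6609

4.661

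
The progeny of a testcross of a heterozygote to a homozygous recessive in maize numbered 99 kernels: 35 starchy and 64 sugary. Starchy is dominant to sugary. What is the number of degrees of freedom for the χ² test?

A testcross of a heterozygote (Aa × aa) gives a 1:1 phenotypic ratio.
A goodness-of-fit test with 2 phenotype classes has df = 2 − 1 = 1.

1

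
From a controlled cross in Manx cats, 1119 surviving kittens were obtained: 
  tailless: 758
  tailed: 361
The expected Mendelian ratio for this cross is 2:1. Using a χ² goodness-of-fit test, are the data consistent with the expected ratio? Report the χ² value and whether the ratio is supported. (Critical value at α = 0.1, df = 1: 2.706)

Expected counts for N = 1119 under a 2:1 ratio (total parts = 3):
  tailless: 1119 × 2/3 = 746
  tailed: 1119 × 1/3 = 373
χ² = Σ (O − E)² / E
  tailless: (758 − 746)² / 746 = 0.1930
  tailed: (361 − 373)² / 373 = 0.3861
χ² = 0.1930 + 0.3861 = 0.5791 ≈ 0.579
Degrees of freedom = 2 − 1 = 1; critical value at α = 0.1 is 2.706.
Since 0.579 < 2.706, we fail to reject the null hypothesis — the data are consistent with the 2:1 ratio.

0.579; consistent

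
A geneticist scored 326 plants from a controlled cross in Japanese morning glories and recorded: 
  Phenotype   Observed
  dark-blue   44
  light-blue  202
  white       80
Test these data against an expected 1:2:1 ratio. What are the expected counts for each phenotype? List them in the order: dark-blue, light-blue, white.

Under the 1:2:1 hypothesis (Σ ratio = 4, N = 326):
  dark-blue: 326 × 1/4 = 81.5
  light-blue: 326 × 2/4 = 163
  white: 326 × 1/4 = 81.5

81.5, 163, 81.5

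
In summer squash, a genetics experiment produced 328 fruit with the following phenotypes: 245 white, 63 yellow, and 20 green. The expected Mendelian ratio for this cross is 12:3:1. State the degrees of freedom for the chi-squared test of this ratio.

2

A goodness-of-fit test with 3 phenotype classes has df = 3 − 1 = 2.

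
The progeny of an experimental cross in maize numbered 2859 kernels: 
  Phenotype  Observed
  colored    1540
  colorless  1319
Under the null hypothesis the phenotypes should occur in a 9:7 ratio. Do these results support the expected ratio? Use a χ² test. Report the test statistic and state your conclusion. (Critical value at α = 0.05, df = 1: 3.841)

Under the 9:7 hypothesis (Σ ratio = 16, N = 2859):
  colored: 2859 × 9/16 = 1608.1875
  colorless: 2859 × 7/16 = 1250.8125
χ² = Σ (O − E)² / E
  colored: (1540 − 1608.1875)² / 1608.1875 = 2.8912
  colorless: (1319 − 1250.8125)² / 1250.8125 = 3.7172
χ² = 2.8912 + 3.7172 = 6.6084 ≈ 6.608
Degrees of freedom = 2 − 1 = 1; critical value at α = 0.05 is 3.841.
Since 6.608 > 3.841, we reject the null hypothesis — the data do not fit the 9:7 ratio.

6.608; not consistent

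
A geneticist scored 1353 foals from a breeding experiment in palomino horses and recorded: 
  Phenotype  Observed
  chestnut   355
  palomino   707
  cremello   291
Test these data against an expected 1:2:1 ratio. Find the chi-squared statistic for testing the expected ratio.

8.805

Total ratio parts = 4. Expected numbers out of 1353:
  chestnut: 1353 × 1/4 = 338.25
  palomino: 1353 × 2/4 = 676.5
  cremello: 1353 × 1/4 = 338.25
χ² = Σ (O − E)² / E
  chestnut: (355 − 338.25)² / 338.25 = 0.8295
  palomino: (707 − 676.5)² / 676.5 = 1.3751
  cremello: (291 − 338.25)² / 338.25 = 6.6003
χ² = 0.8295 + 1.3751 + 6.6003 = 8.8049 ≈ 8.805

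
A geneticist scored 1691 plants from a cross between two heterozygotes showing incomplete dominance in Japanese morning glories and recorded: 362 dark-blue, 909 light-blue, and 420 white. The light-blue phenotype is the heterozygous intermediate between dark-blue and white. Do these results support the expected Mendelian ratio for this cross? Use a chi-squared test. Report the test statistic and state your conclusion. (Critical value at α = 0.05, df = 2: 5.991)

With incomplete dominance, a heterozygote × heterozygote cross gives a 1:2:1 phenotypic ratio.
Total ratio parts = 4. Expected numbers out of 1691:
  dark-blue: 1691 × 1/4 = 422.75
  light-blue: 1691 × 2/4 = 845.5
  white: 1691 × 1/4 = 422.75
χ² = Σ (O − E)² / E
  dark-blue: (362 − 422.75)² / 422.75 = 8.7299
  light-blue: (909 − 845.5)² / 845.5 = 4.7691
  white: (420 − 422.75)² / 422.75 = 0.0179
χ² = 8.7299 + 4.7691 + 0.0179 = 13.5169 ≈ 13.517
Degrees of freedom = 3 − 1 = 2; critical value at α = 0.05 is 5.991.
Since 13.517 > 5.991, we reject the null hypothesis — the data do not fit the 1:2:1 ratio.

13.517; not consistent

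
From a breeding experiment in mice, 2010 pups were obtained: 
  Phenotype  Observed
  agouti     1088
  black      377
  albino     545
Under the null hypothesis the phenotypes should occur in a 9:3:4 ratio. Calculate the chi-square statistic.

5.202

Under the 9:3:4 hypothesis (Σ ratio = 16, N = 2010):
  agouti: 2010 × 9/16 = 1130.625
  black: 2010 × 3/16 = 376.875
  albino: 2010 × 4/16 = 502.5
χ² = Σ (O − E)² / E
  agouti: (1088 − 1130.625)² / 1130.625 = 1.6070
  black: (377 − 376.875)² / 376.875 = 0.0000
  albino: (545 − 502.5)² / 502.5 = 3.5945
χ² = 1.6070 + 0.0000 + 3.5945 = 5.2015 ≈ 5.202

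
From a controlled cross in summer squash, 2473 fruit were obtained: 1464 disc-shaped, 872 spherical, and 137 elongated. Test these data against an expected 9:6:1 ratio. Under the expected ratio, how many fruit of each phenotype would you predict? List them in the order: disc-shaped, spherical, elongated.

Expected counts for N = 2473 under a 9:6:1 ratio (total parts = 16):
  disc-shaped: 2473 × 9/16 = 1391.0625
  spherical: 2473 × 6/16 = 927.375
  elongated: 2473 × 1/16 = 154.5625

1391.0625, 927.375, 154.5625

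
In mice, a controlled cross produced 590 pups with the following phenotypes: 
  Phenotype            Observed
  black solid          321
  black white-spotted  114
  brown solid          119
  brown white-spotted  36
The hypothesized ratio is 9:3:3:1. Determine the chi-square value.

1.114

Expected counts for N = 590 under a 9:3:3:1 ratio (total parts = 16):
  black solid: 590 × 9/16 = 331.875
  black white-spotted: 590 × 3/16 = 110.625
  brown solid: 590 × 3/16 = 110.625
  brown white-spotted: 590 × 1/16 = 36.875
χ² = Σ (O − E)² / E
  black solid: (321 − 331.875)² / 331.875 = 0.3564
  black white-spotted: (114 − 110.625)² / 110.625 = 0.1030
  brown solid: (119 − 110.625)² / 110.625 = 0.6340
  brown white-spotted: (36 − 36.875)² / 36.875 = 0.0208
χ² = 0.3564 + 0.1030 + 0.6340 + 0.0208 = 1.1142 ≈ 1.114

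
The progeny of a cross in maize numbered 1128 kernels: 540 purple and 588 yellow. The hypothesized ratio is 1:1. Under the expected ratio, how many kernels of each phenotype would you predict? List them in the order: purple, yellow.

564, 564

Under the 1:1 hypothesis (Σ ratio = 2, N = 1128):
  purple: 1128 × 1/2 = 564
  yellow: 1128 × 1/2 = 564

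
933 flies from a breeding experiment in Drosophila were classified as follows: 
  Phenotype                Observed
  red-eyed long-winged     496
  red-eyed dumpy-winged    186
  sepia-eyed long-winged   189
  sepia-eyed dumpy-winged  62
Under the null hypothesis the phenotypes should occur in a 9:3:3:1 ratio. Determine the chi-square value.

3.645

The 9:3:3:1 ratio has 16 parts, so with N = 933 the expected counts are:
  red-eyed long-winged: 933 × 9/16 = 524.8125
  red-eyed dumpy-winged: 933 × 3/16 = 174.9375
  sepia-eyed long-winged: 933 × 3/16 = 174.9375
  sepia-eyed dumpy-winged: 933 × 1/16 = 58.3125
χ² = Σ (O − E)² / E
  red-eyed long-winged: (496 − 524.8125)² / 524.8125 = 1.5818
  red-eyed dumpy-winged: (186 − 174.9375)² / 174.9375 = 0.6996
  sepia-eyed long-winged: (189 − 174.9375)² / 174.9375 = 1.1304
  sepia-eyed dumpy-winged: (62 − 58.3125)² / 58.3125 = 0.2332
χ² = 1.5818 + 0.6996 + 1.1304 + 0.2332 = 3.645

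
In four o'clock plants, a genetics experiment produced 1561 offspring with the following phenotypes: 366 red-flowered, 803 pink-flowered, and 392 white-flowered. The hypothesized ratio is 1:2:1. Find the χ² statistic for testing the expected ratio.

2.163

Expected counts for N = 1561 under a 1:2:1 ratio (total parts = 4):
  red-flowered: 1561 × 1/4 = 390.25
  pink-flowered: 1561 × 2/4 = 780.5
  white-flowered: 1561 × 1/4 = 390.25
χ² = Σ (O − E)² / E
  red-flowered: (366 − 390.25)² / 390.25 = 1.5069
  pink-flowered: (803 − 780.5)² / 780.5 = 0.6486
  white-flowered: (392 − 390.25)² / 390.25 = 0.0078
χ² = 1.5069 + 0.6486 + 0.0078 = 2.1633 ≈ 2.163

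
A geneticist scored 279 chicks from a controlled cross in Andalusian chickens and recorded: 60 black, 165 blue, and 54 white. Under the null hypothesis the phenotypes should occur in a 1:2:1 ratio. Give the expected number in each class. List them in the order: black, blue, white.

69.75, 139.5, 69.75

Under the 1:2:1 hypothesis (Σ ratio = 4, N = 279):
  black: 279 × 1/4 = 69.75
  blue: 279 × 2/4 = 139.5
  white: 279 × 1/4 = 69.75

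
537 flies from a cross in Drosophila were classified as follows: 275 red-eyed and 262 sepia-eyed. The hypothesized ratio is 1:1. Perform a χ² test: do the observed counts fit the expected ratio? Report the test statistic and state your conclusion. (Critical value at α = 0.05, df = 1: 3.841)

0.315; consistent

The 1:1 ratio has 2 parts, so with N = 537 the expected counts are:
  red-eyed: 537 × 1/2 = 268.5
  sepia-eyed: 537 × 1/2 = 268.5
χ² = Σ (O − E)² / E
  red-eyed: (275 − 268.5)² / 268.5 = 0.1574
  sepia-eyed: (262 − 268.5)² / 268.5 = 0.1574
χ² = 0.1574 + 0.1574 = 0.3148 ≈ 0.315
Degrees of freedom = 2 − 1 = 1; critical value at α = 0.05 is 3.841.
Since 0.315 < 3.841, we fail to reject the null hypothesis — the data are consistent with the 1:1 ratio.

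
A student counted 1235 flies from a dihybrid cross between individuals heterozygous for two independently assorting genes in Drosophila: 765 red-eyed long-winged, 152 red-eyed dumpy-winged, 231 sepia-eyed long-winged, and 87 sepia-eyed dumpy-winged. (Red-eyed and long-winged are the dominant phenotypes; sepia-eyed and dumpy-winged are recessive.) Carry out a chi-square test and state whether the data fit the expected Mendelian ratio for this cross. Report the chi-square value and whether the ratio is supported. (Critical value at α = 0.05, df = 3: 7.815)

A dihybrid F₂ with independent assortment and complete dominance at both loci gives a 9:3:3:1 phenotypic ratio.
The 9:3:3:1 ratio has 16 parts, so with N = 1235 the expected counts are:
  red-eyed long-winged: 1235 × 9/16 = 694.6875
  red-eyed dumpy-winged: 1235 × 3/16 = 231.5625
  sepia-eyed long-winged: 1235 × 3/16 = 231.5625
  sepia-eyed dumpy-winged: 1235 × 1/16 = 77.1875
χ² = Σ (O − E)² / E
  red-eyed long-winged: (765 − 694.6875)² / 694.6875 = 7.1166
  red-eyed dumpy-winged: (152 − 231.5625)² / 231.5625 = 27.3369
  sepia-eyed long-winged: (231 − 231.5625)² / 231.5625 = 0.0014
  sepia-eyed dumpy-winged: (87 − 77.1875)² / 77.1875 = 1.2474
χ² = 7.1166 + 27.3369 + 0.0014 + 1.2474 = 35.7023 ≈ 35.702
Degrees of freedom = 4 − 1 = 3; critical value at α = 0.05 is 7.815.
Since 35.702 > 7.815, we reject the null hypothesis — the data do not fit the 9:3:3:1 ratio.

35.702; not consistent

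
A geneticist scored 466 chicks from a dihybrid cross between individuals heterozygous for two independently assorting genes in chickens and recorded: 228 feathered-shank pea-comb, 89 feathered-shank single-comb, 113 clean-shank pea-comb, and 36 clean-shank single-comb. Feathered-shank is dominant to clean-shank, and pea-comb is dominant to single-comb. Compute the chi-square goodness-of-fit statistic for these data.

A dihybrid F₂ with independent assortment and complete dominance at both loci gives a 9:3:3:1 phenotypic ratio.
Expected counts for N = 466 under a 9:3:3:1 ratio (total parts = 16):
  feathered-shank pea-comb: 466 × 9/16 = 262.125
  feathered-shank single-comb: 466 × 3/16 = 87.375
  clean-shank pea-comb: 466 × 3/16 = 87.375
  clean-shank single-comb: 466 × 1/16 = 29.125
χ² = Σ (O − E)² / E
  feathered-shank pea-comb: (228 − 262.125)² / 262.125 = 4.4426
  feathered-shank single-comb: (89 − 87.375)² / 87.375 = 0.0302
  clean-shank pea-comb: (113 − 87.375)² / 87.375 = 7.5152
  clean-shank single-comb: (36 − 29.125)² / 29.125 = 1.6229
χ² = 4.4426 + 0.0302 + 7.5152 + 1.6229 = 13.6109 ≈ 13.611

13.611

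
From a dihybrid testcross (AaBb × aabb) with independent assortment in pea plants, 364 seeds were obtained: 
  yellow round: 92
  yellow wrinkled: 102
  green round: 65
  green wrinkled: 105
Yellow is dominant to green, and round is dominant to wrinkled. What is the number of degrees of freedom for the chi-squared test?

A dihybrid testcross with independent assortment gives a 1:1:1:1 ratio.
A goodness-of-fit test with 4 phenotype classes has df = 4 − 1 = 3.

3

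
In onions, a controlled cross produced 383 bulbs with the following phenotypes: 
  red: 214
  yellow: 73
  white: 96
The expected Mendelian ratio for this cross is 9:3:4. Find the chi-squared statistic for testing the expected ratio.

0.030

Under the 9:3:4 hypothesis (Σ ratio = 16, N = 383):
  red: 383 × 9/16 = 215.4375
  yellow: 383 × 3/16 = 71.8125
  white: 383 × 4/16 = 95.75
χ² = Σ (O − E)² / E
  red: (214 − 215.4375)² / 215.4375 = 0.0096
  yellow: (73 − 71.8125)² / 71.8125 = 0.0196
  white: (96 − 95.75)² / 95.75 = 0.0007
χ² = 0.0096 + 0.0196 + 0.0007 = 0.0299 ≈ 0.030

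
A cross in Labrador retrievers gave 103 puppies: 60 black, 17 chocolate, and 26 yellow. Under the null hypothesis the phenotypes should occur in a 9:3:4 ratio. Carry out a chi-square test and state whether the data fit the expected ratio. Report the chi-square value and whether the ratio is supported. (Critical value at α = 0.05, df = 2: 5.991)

Total ratio parts = 16. Expected numbers out of 103:
  black: 103 × 9/16 = 57.9375
  chocolate: 103 × 3/16 = 19.3125
  yellow: 103 × 4/16 = 25.75
χ² = Σ (O − E)² / E
  black: (60 − 57.9375)² / 57.9375 = 0.0734
  chocolate: (17 − 19.3125)² / 19.3125 = 0.2769
  yellow: (26 − 25.75)² / 25.75 = 0.0024
χ² = 0.0734 + 0.2769 + 0.0024 = 0.3527 ≈ 0.353
Degrees of freedom = 3 − 1 = 2; critical value at α = 0.05 is 5.991.
Since 0.353 < 5.991, we fail to reject the null hypothesis — the data are consistent with the 9:3:4 ratio.

0.353; consistent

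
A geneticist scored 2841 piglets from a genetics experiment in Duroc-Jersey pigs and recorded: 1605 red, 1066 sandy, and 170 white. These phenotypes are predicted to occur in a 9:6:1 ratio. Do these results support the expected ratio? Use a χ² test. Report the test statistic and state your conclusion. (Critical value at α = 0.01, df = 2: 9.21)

Total ratio parts = 16. Expected numbers out of 2841:
  red: 2841 × 9/16 = 1598.0625
  sandy: 2841 × 6/16 = 1065.375
  white: 2841 × 1/16 = 177.5625
χ² = Σ (O − E)² / E
  red: (1605 − 1598.0625)² / 1598.0625 = 0.0301
  sandy: (1066 − 1065.375)² / 1065.375 = 0.0004
  white: (170 − 177.5625)² / 177.5625 = 0.3221
χ² = 0.0301 + 0.0004 + 0.3221 = 0.3526 ≈ 0.353
Degrees of freedom = 3 − 1 = 2; critical value at α = 0.01 is 9.21.
Since 0.353 < 9.21, we fail to reject the null hypothesis — the data are consistent with the 9:6:1 ratio.

0.353; consistent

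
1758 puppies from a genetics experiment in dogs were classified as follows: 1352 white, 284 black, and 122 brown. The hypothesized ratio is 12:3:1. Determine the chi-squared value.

8.504

Total ratio parts = 16. Expected numbers out of 1758:
  white: 1758 × 12/16 = 1318.5
  black: 1758 × 3/16 = 329.625
  brown: 1758 × 1/16 = 109.875
χ² = Σ (O − E)² / E
  white: (1352 − 1318.5)² / 1318.5 = 0.8512
  black: (284 − 329.625)² / 329.625 = 6.3152
  brown: (122 − 109.875)² / 109.875 = 1.3380
χ² = 0.8512 + 6.3152 + 1.3380 = 8.5044 ≈ 8.504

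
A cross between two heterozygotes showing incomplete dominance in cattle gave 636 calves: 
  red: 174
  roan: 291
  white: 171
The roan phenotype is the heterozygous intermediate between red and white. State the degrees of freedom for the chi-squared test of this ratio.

2

With incomplete dominance, a heterozygote × heterozygote cross gives a 1:2:1 phenotypic ratio.
A goodness-of-fit test with 3 phenotype classes has df = 3 − 1 = 2.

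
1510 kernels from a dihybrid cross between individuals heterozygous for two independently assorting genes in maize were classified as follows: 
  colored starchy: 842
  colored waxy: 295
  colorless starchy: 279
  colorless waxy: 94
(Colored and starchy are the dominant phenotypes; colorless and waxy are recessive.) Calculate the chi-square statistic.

A dihybrid F₂ with independent assortment and complete dominance at both loci gives a 9:3:3:1 phenotypic ratio.
Under the 9:3:3:1 hypothesis (Σ ratio = 16, N = 1510):
  colored starchy: 1510 × 9/16 = 849.375
  colored waxy: 1510 × 3/16 = 283.125
  colorless starchy: 1510 × 3/16 = 283.125
  colorless waxy: 1510 × 1/16 = 94.375
χ² = Σ (O − E)² / E
  colored starchy: (842 − 849.375)² / 849.375 = 0.0640
  colored waxy: (295 − 283.125)² / 283.125 = 0.4981
  colorless starchy: (279 − 283.125)² / 283.125 = 0.0601
  colorless waxy: (94 − 94.375)² / 94.375 = 0.0015
χ² = 0.0640 + 0.4981 + 0.0601 + 0.0015 = 0.6237 ≈ 0.624

0.624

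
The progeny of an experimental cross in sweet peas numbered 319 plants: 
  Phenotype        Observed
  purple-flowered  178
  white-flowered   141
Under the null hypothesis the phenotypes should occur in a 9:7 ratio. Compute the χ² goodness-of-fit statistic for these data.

Expected counts for N = 319 under a 9:7 ratio (total parts = 16):
  purple-flowered: 319 × 9/16 = 179.4375
  white-flowered: 319 × 7/16 = 139.5625
χ² = Σ (O − E)² / E
  purple-flowered: (178 − 179.4375)² / 179.4375 = 0.0115
  white-flowered: (141 − 139.5625)² / 139.5625 = 0.0148
χ² = 0.0115 + 0.0148 = 0.0263 ≈ 0.026

0.026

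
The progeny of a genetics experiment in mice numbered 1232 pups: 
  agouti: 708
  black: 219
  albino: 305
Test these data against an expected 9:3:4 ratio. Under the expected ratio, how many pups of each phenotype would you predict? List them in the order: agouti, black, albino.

693, 231, 308

Under the 9:3:4 hypothesis (Σ ratio = 16, N = 1232):
  agouti: 1232 × 9/16 = 693
  black: 1232 × 3/16 = 231
  albino: 1232 × 4/16 = 308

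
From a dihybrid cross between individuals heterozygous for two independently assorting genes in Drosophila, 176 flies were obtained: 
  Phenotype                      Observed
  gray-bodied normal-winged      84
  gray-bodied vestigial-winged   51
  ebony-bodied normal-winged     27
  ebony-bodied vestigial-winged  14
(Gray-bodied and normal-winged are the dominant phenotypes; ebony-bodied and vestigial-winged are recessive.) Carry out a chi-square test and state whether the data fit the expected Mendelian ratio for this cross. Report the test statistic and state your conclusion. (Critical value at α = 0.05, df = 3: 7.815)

14.000; not consistent

A dihybrid F₂ with independent assortment and complete dominance at both loci gives a 9:3:3:1 phenotypic ratio.
Total ratio parts = 16. Expected numbers out of 176:
  gray-bodied normal-winged: 176 × 9/16 = 99
  gray-bodied vestigial-winged: 176 × 3/16 = 33
  ebony-bodied normal-winged: 176 × 3/16 = 33
  ebony-bodied vestigial-winged: 176 × 1/16 = 11
χ² = Σ (O − E)² / E
  gray-bodied normal-winged: (84 − 99)² / 99 = 2.2727
  gray-bodied vestigial-winged: (51 − 33)² / 33 = 9.8182
  ebony-bodied normal-winged: (27 − 33)² / 33 = 1.0909
  ebony-bodied vestigial-winged: (14 − 11)² / 11 = 0.8182
χ² = 2.2727 + 9.8182 + 1.0909 + 0.8182 = 14.000
Degrees of freedom = 4 − 1 = 3; critical value at α = 0.05 is 7.815.
Since 14.000 > 7.815, we reject the null hypothesis — the data do not fit the 9:3:3:1 ratio.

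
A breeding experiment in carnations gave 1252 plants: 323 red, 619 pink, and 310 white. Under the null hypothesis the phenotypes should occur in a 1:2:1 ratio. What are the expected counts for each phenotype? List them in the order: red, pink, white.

Expected counts for N = 1252 under a 1:2:1 ratio (total parts = 4):
  red: 1252 × 1/4 = 313
  pink: 1252 × 2/4 = 626
  white: 1252 × 1/4 = 313

313, 626, 313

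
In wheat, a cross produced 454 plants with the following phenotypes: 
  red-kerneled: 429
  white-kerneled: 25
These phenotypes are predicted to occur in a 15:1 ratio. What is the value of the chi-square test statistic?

Under the 15:1 hypothesis (Σ ratio = 16, N = 454):
  red-kerneled: 454 × 15/16 = 425.625
  white-kerneled: 454 × 1/16 = 28.375
χ² = Σ (O − E)² / E
  red-kerneled: (429 − 425.625)² / 425.625 = 0.0268
  white-kerneled: (25 − 28.375)² / 28.375 = 0.4014
χ² = 0.0268 + 0.4014 = 0.4282 ≈ 0.428

0.428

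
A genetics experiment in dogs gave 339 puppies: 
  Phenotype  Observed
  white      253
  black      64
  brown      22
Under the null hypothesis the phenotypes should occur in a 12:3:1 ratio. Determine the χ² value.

The 12:3:1 ratio has 16 parts, so with N = 339 the expected counts are:
  white: 339 × 12/16 = 254.25
  black: 339 × 3/16 = 63.5625
  brown: 339 × 1/16 = 21.1875
χ² = Σ (O − E)² / E
  white: (253 − 254.25)² / 254.25 = 0.0061
  black: (64 − 63.5625)² / 63.5625 = 0.0030
  brown: (22 − 21.1875)² / 21.1875 = 0.0312
χ² = 0.0061 + 0.0030 + 0.0312 = 0.0403 ≈ 0.040

0.040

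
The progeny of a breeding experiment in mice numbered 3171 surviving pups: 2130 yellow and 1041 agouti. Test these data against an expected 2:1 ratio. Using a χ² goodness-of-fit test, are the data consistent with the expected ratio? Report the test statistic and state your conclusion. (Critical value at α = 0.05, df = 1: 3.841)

0.363; consistent

Expected counts for N = 3171 under a 2:1 ratio (total parts = 3):
  yellow: 3171 × 2/3 = 2114
  agouti: 3171 × 1/3 = 1057
χ² = Σ (O − E)² / E
  yellow: (2130 − 2114)² / 2114 = 0.1211
  agouti: (1041 − 1057)² / 1057 = 0.2422
χ² = 0.1211 + 0.2422 = 0.3633 ≈ 0.363
Degrees of freedom = 2 − 1 = 1; critical value at α = 0.05 is 3.841.
Since 0.363 < 3.841, we fail to reject the null hypothesis — the data are consistent with the 2:1 ratio.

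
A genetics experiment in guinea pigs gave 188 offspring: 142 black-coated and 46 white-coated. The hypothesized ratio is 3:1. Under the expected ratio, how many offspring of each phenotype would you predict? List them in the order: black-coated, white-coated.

Expected counts for N = 188 under a 3:1 ratio (total parts = 4):
  black-coated: 188 × 3/4 = 141
  white-coated: 188 × 1/4 = 47

141, 47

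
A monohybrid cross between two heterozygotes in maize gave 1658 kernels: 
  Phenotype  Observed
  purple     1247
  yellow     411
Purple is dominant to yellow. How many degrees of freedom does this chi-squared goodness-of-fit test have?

1

For a monohybrid cross between heterozygotes with complete dominance, the expected phenotypic ratio is 3:1.
A goodness-of-fit test with 2 phenotype classes has df = 2 − 1 = 1.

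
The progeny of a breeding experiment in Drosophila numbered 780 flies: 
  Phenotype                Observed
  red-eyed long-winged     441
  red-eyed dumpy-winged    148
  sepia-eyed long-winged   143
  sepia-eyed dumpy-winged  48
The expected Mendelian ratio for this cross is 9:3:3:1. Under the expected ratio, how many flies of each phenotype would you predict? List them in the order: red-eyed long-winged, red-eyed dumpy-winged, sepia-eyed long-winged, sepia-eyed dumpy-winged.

438.75, 146.25, 146.25, 48.75

The 9:3:3:1 ratio has 16 parts, so with N = 780 the expected counts are:
  red-eyed long-winged: 780 × 9/16 = 438.75
  red-eyed dumpy-winged: 780 × 3/16 = 146.25
  sepia-eyed long-winged: 780 × 3/16 = 146.25
  sepia-eyed dumpy-winged: 780 × 1/16 = 48.75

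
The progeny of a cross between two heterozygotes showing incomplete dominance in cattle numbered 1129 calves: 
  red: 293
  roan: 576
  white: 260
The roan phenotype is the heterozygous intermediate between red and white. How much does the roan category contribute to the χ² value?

With incomplete dominance, a heterozygote × heterozygote cross gives a 1:2:1 phenotypic ratio.
Expected counts for N = 1129 under a 1:2:1 ratio (total parts = 4):
  red: 1129 × 1/4 = 282.25
  roan: 1129 × 2/4 = 564.5
  white: 1129 × 1/4 = 282.25
Contribution of roan: (576 − 564.5)² / 564.5 = 0.2343

0.234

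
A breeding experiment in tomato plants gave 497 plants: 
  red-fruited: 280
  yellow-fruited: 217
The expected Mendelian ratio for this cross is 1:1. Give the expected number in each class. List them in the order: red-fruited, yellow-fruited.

248.5, 248.5

Under the 1:1 hypothesis (Σ ratio = 2, N = 497):
  red-fruited: 497 × 1/2 = 248.5
  yellow-fruited: 497 × 1/2 = 248.5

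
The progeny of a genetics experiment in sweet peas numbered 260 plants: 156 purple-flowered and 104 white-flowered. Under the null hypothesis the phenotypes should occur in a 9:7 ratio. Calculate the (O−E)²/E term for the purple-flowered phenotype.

Under the 9:7 hypothesis (Σ ratio = 16, N = 260):
  purple-flowered: 260 × 9/16 = 146.25
  white-flowered: 260 × 7/16 = 113.75
Contribution of purple-flowered: (156 − 146.25)² / 146.25 = 0.6500

0.650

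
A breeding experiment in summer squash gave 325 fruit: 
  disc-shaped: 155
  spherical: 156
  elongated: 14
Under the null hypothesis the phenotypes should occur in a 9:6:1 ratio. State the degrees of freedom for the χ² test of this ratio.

2

A goodness-of-fit test with 3 phenotype classes has df = 3 − 1 = 2.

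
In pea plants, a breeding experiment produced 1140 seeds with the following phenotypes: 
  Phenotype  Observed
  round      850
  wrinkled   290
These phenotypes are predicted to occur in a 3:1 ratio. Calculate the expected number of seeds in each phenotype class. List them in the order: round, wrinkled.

Total ratio parts = 4. Expected numbers out of 1140:
  round: 1140 × 3/4 = 855
  wrinkled: 1140 × 1/4 = 285

855, 285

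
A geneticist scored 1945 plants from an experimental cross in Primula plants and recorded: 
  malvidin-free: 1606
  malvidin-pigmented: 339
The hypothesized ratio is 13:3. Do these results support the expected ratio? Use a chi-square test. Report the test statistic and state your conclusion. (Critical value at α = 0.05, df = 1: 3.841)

Under the 13:3 hypothesis (Σ ratio = 16, N = 1945):
  malvidin-free: 1945 × 13/16 = 1580.3125
  malvidin-pigmented: 1945 × 3/16 = 364.6875
χ² = Σ (O − E)² / E
  malvidin-free: (1606 − 1580.3125)² / 1580.3125 = 0.4175
  malvidin-pigmented: (339 − 364.6875)² / 364.6875 = 1.8094
χ² = 0.4175 + 1.8094 = 2.2269 ≈ 2.227
Degrees of freedom = 2 − 1 = 1; critical value at α = 0.05 is 3.841.
Since 2.227 < 3.841, we fail to reject the null hypothesis — the data are consistent with the 13:3 ratio.

2.227; consistent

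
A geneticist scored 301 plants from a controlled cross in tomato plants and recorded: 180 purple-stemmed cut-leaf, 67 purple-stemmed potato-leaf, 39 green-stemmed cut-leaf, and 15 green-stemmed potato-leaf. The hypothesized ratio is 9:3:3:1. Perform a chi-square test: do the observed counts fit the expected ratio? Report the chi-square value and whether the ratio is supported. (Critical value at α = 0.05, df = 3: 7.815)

8.812; not consistent

Under the 9:3:3:1 hypothesis (Σ ratio = 16, N = 301):
  purple-stemmed cut-leaf: 301 × 9/16 = 169.3125
  purple-stemmed potato-leaf: 301 × 3/16 = 56.4375
  green-stemmed cut-leaf: 301 × 3/16 = 56.4375
  green-stemmed potato-leaf: 301 × 1/16 = 18.8125
χ² = Σ (O − E)² / E
  purple-stemmed cut-leaf: (180 − 169.3125)² / 169.3125 = 0.6746
  purple-stemmed potato-leaf: (67 − 56.4375)² / 56.4375 = 1.9768
  green-stemmed cut-leaf: (39 − 56.4375)² / 56.4375 = 5.3877
  green-stemmed potato-leaf: (15 − 18.8125)² / 18.8125 = 0.7726
χ² = 0.6746 + 1.9768 + 5.3877 + 0.7726 = 8.8117 ≈ 8.812
Degrees of freedom = 4 − 1 = 3; critical value at α = 0.05 is 7.815.
Since 8.812 > 7.815, we reject the null hypothesis — the data do not fit the 9:3:3:1 ratio.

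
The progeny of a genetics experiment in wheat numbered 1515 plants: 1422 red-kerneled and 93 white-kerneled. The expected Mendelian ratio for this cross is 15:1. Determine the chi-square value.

0.032

Total ratio parts = 16. Expected numbers out of 1515:
  red-kerneled: 1515 × 15/16 = 1420.3125
  white-kerneled: 1515 × 1/16 = 94.6875
χ² = Σ (O − E)² / E
  red-kerneled: (1422 − 1420.3125)² / 1420.3125 = 0.0020
  white-kerneled: (93 − 94.6875)² / 94.6875 = 0.0301
χ² = 0.0020 + 0.0301 = 0.0321 ≈ 0.032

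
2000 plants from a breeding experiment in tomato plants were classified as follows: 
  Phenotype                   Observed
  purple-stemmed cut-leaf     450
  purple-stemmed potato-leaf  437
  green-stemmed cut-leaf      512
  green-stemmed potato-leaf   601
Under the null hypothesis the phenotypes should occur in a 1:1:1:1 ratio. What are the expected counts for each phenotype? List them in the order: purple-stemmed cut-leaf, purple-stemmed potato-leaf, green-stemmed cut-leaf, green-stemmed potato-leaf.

The 1:1:1:1 ratio has 4 parts, so with N = 2000 the expected counts are:
  purple-stemmed cut-leaf: 2000 × 1/4 = 500
  purple-stemmed potato-leaf: 2000 × 1/4 = 500
  green-stemmed cut-leaf: 2000 × 1/4 = 500
  green-stemmed potato-leaf: 2000 × 1/4 = 500

500, 500, 500, 500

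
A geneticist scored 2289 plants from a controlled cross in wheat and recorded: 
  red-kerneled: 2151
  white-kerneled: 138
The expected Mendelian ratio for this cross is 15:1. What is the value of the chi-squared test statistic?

Total ratio parts = 16. Expected numbers out of 2289:
  red-kerneled: 2289 × 15/16 = 2145.9375
  white-kerneled: 2289 × 1/16 = 143.0625
χ² = Σ (O − E)² / E
  red-kerneled: (2151 − 2145.9375)² / 2145.9375 = 0.0119
  white-kerneled: (138 − 143.0625)² / 143.0625 = 0.1791
χ² = 0.0119 + 0.1791 = 0.191

0.191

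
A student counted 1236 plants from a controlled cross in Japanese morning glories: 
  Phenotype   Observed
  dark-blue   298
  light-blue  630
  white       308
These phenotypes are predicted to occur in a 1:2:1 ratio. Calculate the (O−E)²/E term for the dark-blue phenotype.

0.392

The 1:2:1 ratio has 4 parts, so with N = 1236 the expected counts are:
  dark-blue: 1236 × 1/4 = 309
  light-blue: 1236 × 2/4 = 618
  white: 1236 × 1/4 = 309
Contribution of dark-blue: (298 − 309)² / 309 = 0.3916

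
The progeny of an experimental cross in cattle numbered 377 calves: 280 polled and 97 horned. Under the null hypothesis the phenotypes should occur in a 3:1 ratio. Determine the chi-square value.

Total ratio parts = 4. Expected numbers out of 377:
  polled: 377 × 3/4 = 282.75
  horned: 377 × 1/4 = 94.25
χ² = Σ (O − E)² / E
  polled: (280 − 282.75)² / 282.75 = 0.0267
  horned: (97 − 94.25)² / 94.25 = 0.0802
χ² = 0.0267 + 0.0802 = 0.1069 ≈ 0.107

0.107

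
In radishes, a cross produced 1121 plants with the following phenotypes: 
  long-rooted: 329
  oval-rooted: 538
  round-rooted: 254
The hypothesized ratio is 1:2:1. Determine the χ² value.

11.842

Expected counts for N = 1121 under a 1:2:1 ratio (total parts = 4):
  long-rooted: 1121 × 1/4 = 280.25
  oval-rooted: 1121 × 2/4 = 560.5
  round-rooted: 1121 × 1/4 = 280.25
χ² = Σ (O − E)² / E
  long-rooted: (329 − 280.25)² / 280.25 = 8.4802
  oval-rooted: (538 − 560.5)² / 560.5 = 0.9032
  round-rooted: (254 − 280.25)² / 280.25 = 2.4587
χ² = 8.4802 + 0.9032 + 2.4587 = 11.8421 ≈ 11.842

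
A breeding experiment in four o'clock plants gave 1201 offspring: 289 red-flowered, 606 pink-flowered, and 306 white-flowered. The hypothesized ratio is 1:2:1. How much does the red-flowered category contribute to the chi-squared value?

0.422

Total ratio parts = 4. Expected numbers out of 1201:
  red-flowered: 1201 × 1/4 = 300.25
  pink-flowered: 1201 × 2/4 = 600.5
  white-flowered: 1201 × 1/4 = 300.25
Contribution of red-flowered: (289 − 300.25)² / 300.25 = 0.4215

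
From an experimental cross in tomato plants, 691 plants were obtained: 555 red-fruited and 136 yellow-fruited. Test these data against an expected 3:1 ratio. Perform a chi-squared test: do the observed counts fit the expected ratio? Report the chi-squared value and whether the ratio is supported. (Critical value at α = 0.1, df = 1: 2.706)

10.424; not consistent

Total ratio parts = 4. Expected numbers out of 691:
  red-fruited: 691 × 3/4 = 518.25
  yellow-fruited: 691 × 1/4 = 172.75
χ² = Σ (O − E)² / E
  red-fruited: (555 − 518.25)² / 518.25 = 2.6060
  yellow-fruited: (136 − 172.75)² / 172.75 = 7.8180
χ² = 2.6060 + 7.8180 = 10.424
Degrees of freedom = 2 − 1 = 1; critical value at α = 0.1 is 2.706.
Since 10.424 > 2.706, we reject the null hypothesis — the data do not fit the 3:1 ratio.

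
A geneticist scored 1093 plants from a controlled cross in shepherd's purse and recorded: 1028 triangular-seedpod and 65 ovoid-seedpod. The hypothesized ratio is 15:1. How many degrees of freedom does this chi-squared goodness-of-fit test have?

1

A goodness-of-fit test with 2 phenotype classes has df = 2 − 1 = 1.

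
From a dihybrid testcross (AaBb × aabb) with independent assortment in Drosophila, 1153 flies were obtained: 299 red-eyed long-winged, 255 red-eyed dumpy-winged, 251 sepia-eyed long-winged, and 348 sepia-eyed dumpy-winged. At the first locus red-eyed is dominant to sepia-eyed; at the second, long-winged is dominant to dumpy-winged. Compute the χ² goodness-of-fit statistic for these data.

A dihybrid testcross with independent assortment gives a 1:1:1:1 ratio.
Under the 1:1:1:1 hypothesis (Σ ratio = 4, N = 1153):
  red-eyed long-winged: 1153 × 1/4 = 288.25
  red-eyed dumpy-winged: 1153 × 1/4 = 288.25
  sepia-eyed long-winged: 1153 × 1/4 = 288.25
  sepia-eyed dumpy-winged: 1153 × 1/4 = 288.25
χ² = Σ (O − E)² / E
  red-eyed long-winged: (299 − 288.25)² / 288.25 = 0.4009
  red-eyed dumpy-winged: (255 − 288.25)² / 288.25 = 3.8354
  sepia-eyed long-winged: (251 − 288.25)² / 288.25 = 4.8137
  sepia-eyed dumpy-winged: (348 − 288.25)² / 288.25 = 12.3853
χ² = 0.4009 + 3.8354 + 4.8137 + 12.3853 = 21.4353 ≈ 21.435

21.435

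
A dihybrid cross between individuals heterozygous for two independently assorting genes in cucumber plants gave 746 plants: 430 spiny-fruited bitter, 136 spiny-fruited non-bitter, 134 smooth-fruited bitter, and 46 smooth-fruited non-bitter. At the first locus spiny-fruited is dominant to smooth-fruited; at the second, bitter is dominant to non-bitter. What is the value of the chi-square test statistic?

A dihybrid F₂ with independent assortment and complete dominance at both loci gives a 9:3:3:1 phenotypic ratio.
Total ratio parts = 16. Expected numbers out of 746:
  spiny-fruited bitter: 746 × 9/16 = 419.625
  spiny-fruited non-bitter: 746 × 3/16 = 139.875
  smooth-fruited bitter: 746 × 3/16 = 139.875
  smooth-fruited non-bitter: 746 × 1/16 = 46.625
χ² = Σ (O − E)² / E
  spiny-fruited bitter: (430 − 419.625)² / 419.625 = 0.2565
  spiny-fruited non-bitter: (136 − 139.875)² / 139.875 = 0.1074
  smooth-fruited bitter: (134 − 139.875)² / 139.875 = 0.2468
  smooth-fruited non-bitter: (46 − 46.625)² / 46.625 = 0.0084
χ² = 0.2565 + 0.1074 + 0.2468 + 0.0084 = 0.6191 ≈ 0.619

0.619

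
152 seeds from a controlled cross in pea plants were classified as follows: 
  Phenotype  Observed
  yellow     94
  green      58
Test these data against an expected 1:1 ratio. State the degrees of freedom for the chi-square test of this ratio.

1

A goodness-of-fit test with 2 phenotype classes has df = 2 − 1 = 1.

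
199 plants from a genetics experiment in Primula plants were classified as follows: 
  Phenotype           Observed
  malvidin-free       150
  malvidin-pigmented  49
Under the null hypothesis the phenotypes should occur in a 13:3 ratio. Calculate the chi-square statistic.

4.506

Total ratio parts = 16. Expected numbers out of 199:
  malvidin-free: 199 × 13/16 = 161.6875
  malvidin-pigmented: 199 × 3/16 = 37.3125
χ² = Σ (O − E)² / E
  malvidin-free: (150 − 161.6875)² / 161.6875 = 0.8448
  malvidin-pigmented: (49 − 37.3125)² / 37.3125 = 3.6609
χ² = 0.8448 + 3.6609 = 4.5057 ≈ 4.506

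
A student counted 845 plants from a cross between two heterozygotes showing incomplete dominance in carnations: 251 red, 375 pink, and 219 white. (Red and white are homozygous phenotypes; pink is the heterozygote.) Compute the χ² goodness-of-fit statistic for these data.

13.104

With incomplete dominance, a heterozygote × heterozygote cross gives a 1:2:1 phenotypic ratio.
Total ratio parts = 4. Expected numbers out of 845:
  red: 845 × 1/4 = 211.25
  pink: 845 × 2/4 = 422.5
  white: 845 × 1/4 = 211.25
χ² = Σ (O − E)² / E
  red: (251 − 211.25)² / 211.25 = 7.4796
  pink: (375 − 422.5)² / 422.5 = 5.3402
  white: (219 − 211.25)² / 211.25 = 0.2843
χ² = 7.4796 + 5.3402 + 0.2843 = 13.1041 ≈ 13.104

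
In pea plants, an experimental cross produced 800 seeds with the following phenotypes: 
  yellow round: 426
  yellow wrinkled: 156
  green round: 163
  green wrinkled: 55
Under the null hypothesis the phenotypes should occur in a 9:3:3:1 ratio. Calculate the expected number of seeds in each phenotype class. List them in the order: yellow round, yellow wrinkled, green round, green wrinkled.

450, 150, 150, 50

Expected counts for N = 800 under a 9:3:3:1 ratio (total parts = 16):
  yellow round: 800 × 9/16 = 450
  yellow wrinkled: 800 × 3/16 = 150
  green round: 800 × 3/16 = 150
  green wrinkled: 800 × 1/16 = 50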